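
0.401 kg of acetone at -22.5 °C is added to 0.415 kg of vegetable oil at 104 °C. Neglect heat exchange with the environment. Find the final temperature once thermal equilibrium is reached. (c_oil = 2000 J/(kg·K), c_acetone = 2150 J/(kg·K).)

T_f ≈ 39.5 °C

T_f is the heat-capacity-weighted average of the initial temperatures:
T_f = (830×104 + 862.15×(-22.5)) / (830 + 862.15)
    = 66922 / 1692.2 ≈ 39.55 °C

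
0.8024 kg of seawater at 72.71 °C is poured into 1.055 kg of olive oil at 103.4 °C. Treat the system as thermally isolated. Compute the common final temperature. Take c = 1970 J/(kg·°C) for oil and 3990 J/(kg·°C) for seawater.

T_f ≈ 84.8 °C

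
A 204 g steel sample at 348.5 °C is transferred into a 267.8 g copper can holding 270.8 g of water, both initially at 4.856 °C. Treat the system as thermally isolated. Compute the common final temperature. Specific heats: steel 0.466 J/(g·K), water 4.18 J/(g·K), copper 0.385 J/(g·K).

T_f ≈ 29.4 °C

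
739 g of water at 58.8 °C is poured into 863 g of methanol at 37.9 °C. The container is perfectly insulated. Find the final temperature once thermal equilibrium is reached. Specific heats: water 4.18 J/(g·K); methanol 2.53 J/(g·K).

Energy conservation, ΣQ = 0:
739·4.18·(T − 58.8) + 863·2.53·(T − 37.9) = 0
3089(T − 58.8) + 2183.4(T − 37.9) = 0
5272.4 T = 264385
T ≈ 50.14 °C

T_f ≈ 50.1 °C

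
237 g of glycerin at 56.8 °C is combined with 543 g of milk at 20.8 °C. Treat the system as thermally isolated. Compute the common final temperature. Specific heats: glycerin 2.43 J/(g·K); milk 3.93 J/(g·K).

Setting the total heat transfer to zero:
237×2.43×(T − 56.8) + 543×3.93×(T − 20.8) = 0
575.91(T − 56.8) + 2134(T − 20.8) = 0
2709.9 T = 77099
T = 77099/2709.9 ≈ 28.45 °C

T_f ≈ 28.5 °C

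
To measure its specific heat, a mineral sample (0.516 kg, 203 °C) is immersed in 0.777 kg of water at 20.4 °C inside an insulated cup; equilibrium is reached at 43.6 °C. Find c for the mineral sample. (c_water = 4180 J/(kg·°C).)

m_s c (T_s − T_f) = m_water c_water (T_f − T_0):
0.516×c×(203 − 43.6) = 0.777×4180×(43.6 − 20.4)
82.25 c = 75350  ⇒  c ≈ 916.1 J/(kg·°C)

c ≈ 916 J/(kg·°C)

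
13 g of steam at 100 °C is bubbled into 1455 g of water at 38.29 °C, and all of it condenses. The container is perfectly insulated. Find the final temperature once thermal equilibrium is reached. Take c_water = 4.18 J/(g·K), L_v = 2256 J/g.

T_f ≈ 43.6 °C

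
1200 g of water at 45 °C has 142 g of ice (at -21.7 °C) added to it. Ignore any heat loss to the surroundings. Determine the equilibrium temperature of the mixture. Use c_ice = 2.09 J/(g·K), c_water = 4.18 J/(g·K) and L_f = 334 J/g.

T_f ≈ 30.6 °C

Sum of m c ΔT and latent-heat terms is zero:
ice -21.7→0 °C: 142×2.09×21.7 = 6440.1
  fusion: m_ice L_f = 142×334 = 47428
  warm the meltwater: 593.56 T
  water: 5016(T − 45)
5609.6 T = 225720 − 53868 = 171852
T ≈ 30.64 °C. Since T > 0 °C, the all-ice-melts assumption holds.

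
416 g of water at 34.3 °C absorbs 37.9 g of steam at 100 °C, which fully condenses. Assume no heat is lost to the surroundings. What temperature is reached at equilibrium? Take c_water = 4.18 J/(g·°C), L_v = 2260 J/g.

T_f ≈ 84.9 °C

Net heat exchanged in the isolated system is zero:
condense steam: −37.9×2260 = −85654
  condensate cools 100→T: 37.9×4.18×(T − 100) = 158.42(T − 100)
  water warms: 416×4.18×(T − 34.3) = 1738.9(T − 34.3)
1897.3 T = 85654 + 15842 + 59644 = 161140
T ≈ 84.93 °C — below 100 °C, confirming all the steam condensed.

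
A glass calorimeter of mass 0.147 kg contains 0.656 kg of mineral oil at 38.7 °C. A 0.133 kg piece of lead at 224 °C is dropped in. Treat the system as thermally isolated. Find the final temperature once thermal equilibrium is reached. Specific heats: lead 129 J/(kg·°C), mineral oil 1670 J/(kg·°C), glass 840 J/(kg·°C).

Conservation of energy gives ΣQ = 0:
0.133×129×(T − 224) + 0.656×1670×(T − 38.7) + 0.147×840×(T − 38.7) = 0
17.16(T − 224) + 1095.5(T − 38.7) + 123.48(T − 38.7) = 0
1236.2 T = 51018
T = 51018 / 1236.2 = 41.3 °C

T_f ≈ 41.3 °C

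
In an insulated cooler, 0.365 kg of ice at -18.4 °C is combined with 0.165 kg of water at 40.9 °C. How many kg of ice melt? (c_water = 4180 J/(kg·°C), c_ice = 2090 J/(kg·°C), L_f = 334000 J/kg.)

m_melted ≈ 0.0424 kg

Water can give up m c ΔT = 0.165·4180·40.9 = 28209 J before reaching 0 °C.
Warming the ice to 0 °C takes 0.365·2090·18.4 = 14036 J, leaving 14172 J for melting.
Fully melting the ice requires m_ice L_f = 0.365·334000 = 121910 J.
Since 14172 < 121910 J, not all the ice melts; equilibrium is at 0 °C.
m_melt = 14172 / L_f = 0.04243 kg.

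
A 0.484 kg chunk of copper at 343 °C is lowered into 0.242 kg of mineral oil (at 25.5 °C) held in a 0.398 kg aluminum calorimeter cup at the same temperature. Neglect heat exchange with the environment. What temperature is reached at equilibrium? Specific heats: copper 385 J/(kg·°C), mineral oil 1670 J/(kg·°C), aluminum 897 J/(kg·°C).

T_f ≈ 87.9 °C

Heat gained plus heat lost sum to zero:
0.484*385*(T − 343) + 0.242*1670*(T − 25.5) + 0.398*897*(T − 25.5) = 0
(186.34 + 404.14 + 357.01) T = 186.34*343 + 404.14*25.5 + 357.01*25.5
T = 83324 / 947.49 = 87.9 °C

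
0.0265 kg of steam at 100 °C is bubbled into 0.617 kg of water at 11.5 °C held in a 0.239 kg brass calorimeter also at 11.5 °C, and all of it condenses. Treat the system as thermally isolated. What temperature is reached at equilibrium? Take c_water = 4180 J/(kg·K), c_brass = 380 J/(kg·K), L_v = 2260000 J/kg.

T_f ≈ 36.6 °C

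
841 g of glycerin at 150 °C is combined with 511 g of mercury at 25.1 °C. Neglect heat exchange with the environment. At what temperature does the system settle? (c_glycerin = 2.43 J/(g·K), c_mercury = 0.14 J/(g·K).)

T_f is the heat-capacity-weighted average of the initial temperatures:
T_f = (2043.6×150 + 71.54×25.1) / (2043.6 + 71.54)
    = 308340 / 2115.2 ≈ 145.78 °C

T_f ≈ 145.8 °C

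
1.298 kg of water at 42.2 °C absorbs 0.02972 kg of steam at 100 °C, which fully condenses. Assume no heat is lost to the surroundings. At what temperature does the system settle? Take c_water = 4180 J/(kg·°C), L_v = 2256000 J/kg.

T_f ≈ 55.6 °C

Conservation of energy gives ΣQ = 0:
latent heat released on condensation: 0.02972×2256000 = 67048; condensed water 100 °C→T: 124.23(T − 100); water warms: 1.298×4180×(T − 42.2) = 5425.6(T − 42.2)
5549.9 T = 67048 + 12423 + 228962 = 308433
T ≈ 55.57 °C, under the boiling point, so the assumption holds.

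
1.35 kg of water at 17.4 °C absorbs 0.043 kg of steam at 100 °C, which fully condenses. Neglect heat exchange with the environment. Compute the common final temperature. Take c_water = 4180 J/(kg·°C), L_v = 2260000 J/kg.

Taking heat into each body as positive, Σ m c ΔT = 0:
steam→water at 100 °C releases m L_v = 0.043×2260000 = 97180; condensed water 100 °C→T: 179.74(T − 100); water warms: 1.35×4180×(T − 17.4) = 5643(T − 17.4)
5822.7 T = 97180 + 17974 + 98188 = 213342
T ≈ 36.64 °C (< 100 °C, so full condensation is consistent).

T_f ≈ 36.6 °C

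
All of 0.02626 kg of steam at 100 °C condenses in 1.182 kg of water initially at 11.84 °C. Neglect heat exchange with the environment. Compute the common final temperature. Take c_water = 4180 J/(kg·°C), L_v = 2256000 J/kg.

Let T be the final temperature. ΣQ_i = 0:
latent heat released on condensation: 0.02626·2256000 = 59243
  condensed water 100 °C→T: 109.77(T − 100)
  water warms: 1.182·4180·(T − 11.84) = 4940.8(T − 11.84)
5050.5 T = 59243 + 10977 + 58499 = 128718
T ≈ 25.49 °C, under the boiling point, so the assumption holds.

T_f ≈ 25.5 °C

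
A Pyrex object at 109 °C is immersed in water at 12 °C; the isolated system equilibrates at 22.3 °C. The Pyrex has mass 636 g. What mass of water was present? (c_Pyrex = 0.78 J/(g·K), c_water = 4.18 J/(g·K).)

Setting the total heat transfer to zero:
636×0.78×(22.3 − 109) + m×4.18×(22.3 − 12) = 0
43.05 m = 43010
m = 43010/43.05 ≈ 999 g

m ≈ 999 g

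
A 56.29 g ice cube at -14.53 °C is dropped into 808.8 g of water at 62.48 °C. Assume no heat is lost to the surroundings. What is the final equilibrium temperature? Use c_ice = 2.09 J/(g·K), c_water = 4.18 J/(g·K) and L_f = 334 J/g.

Net heat exchanged in the isolated system is zero:
warm ice to 0 °C: 56.29×2.09×(0 − (-14.53)) = 1709.4
  latent heat to melt: 56.29×334 = 18801
  meltwater 0→T: 56.29×4.18×T = 235.29 T
  water: 3380.8(T − 62.48)
3616.1 T = 211231 − 20510 = 190721
T ≈ 52.74 °C (positive, so assuming full melt was valid).

T_f ≈ 52.7 °C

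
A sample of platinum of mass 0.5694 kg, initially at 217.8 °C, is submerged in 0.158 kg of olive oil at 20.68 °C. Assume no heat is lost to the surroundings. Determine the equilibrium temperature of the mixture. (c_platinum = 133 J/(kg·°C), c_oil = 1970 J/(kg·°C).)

T_f ≈ 59.3 °C

T_f is the heat-capacity-weighted average of the initial temperatures:
T_f = (75.73×217.8 + 311.26×20.68) / (75.73 + 311.26)
    = 22931 / 386.99 ≈ 59.25 °C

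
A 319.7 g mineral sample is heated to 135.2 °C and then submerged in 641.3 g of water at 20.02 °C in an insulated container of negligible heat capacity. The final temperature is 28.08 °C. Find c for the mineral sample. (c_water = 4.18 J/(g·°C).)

Conservation of energy gives ΣQ = 0:
319.7·c·(28.08 − 135.2) + 641.3·4.18·(28.08 − 20.02) = 0
-34246 c = -21606
c = -21606/-34246 ≈ 0.6309 J/(g·°C)

c ≈ 0.631 J/(g·°C)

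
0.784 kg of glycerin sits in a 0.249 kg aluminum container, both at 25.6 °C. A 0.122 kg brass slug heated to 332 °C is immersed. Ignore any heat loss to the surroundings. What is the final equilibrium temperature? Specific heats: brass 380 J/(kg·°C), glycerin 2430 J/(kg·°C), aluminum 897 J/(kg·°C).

T_f ≈ 32.1 °C

Net heat exchanged in the isolated system is zero:
0.122×380×(T − 332) + 0.784×2430×(T − 25.6) + 0.249×897×(T − 25.6) = 0
(46.36 + 1905.1 + 223.35) T = 46.36×332 + 1905.1×25.6 + 223.35×25.6
T = 69880/2174.8 ≈ 32.13 °C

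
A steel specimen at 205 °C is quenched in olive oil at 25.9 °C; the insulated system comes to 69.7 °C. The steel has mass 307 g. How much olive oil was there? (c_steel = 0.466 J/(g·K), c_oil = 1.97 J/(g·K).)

m ≈ 224 g

Let T be the final temperature. ΣQ_i = 0:
307·0.466·(69.7 − 205) + m·1.97·(69.7 − 25.9) = 0
86.29 m = 19356
m = 19356/86.29 ≈ 224.3 g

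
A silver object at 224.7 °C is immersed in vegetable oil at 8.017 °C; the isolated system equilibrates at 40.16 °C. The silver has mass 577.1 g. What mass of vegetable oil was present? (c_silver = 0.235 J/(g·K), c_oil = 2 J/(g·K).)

m ≈ 389 g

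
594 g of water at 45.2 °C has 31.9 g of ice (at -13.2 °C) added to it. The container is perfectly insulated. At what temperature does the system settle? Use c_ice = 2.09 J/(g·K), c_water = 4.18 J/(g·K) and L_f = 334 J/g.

Energy conservation, ΣQ = 0:
warm ice to 0 °C: 31.9×2.09×(0 − (-13.2)) = 880.06
  fusion: m_ice L_f = 31.9×334 = 10655
  meltwater 0→T: 31.9×4.18×T = 133.34 T
  water cools: 594×4.18×(T − 45.2) = 2482.9(T − 45.2)
2616.3 T = 112228 − 11535 = 100693
T ≈ 38.49 °C. Since T > 0 °C, the all-ice-melts assumption holds.

T_f ≈ 38.5 °C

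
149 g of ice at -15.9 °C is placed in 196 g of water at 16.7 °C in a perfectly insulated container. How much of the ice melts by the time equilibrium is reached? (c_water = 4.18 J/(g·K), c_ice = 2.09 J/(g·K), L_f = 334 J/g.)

m_melted ≈ 26.1 g

Heat available from the water dropping to 0 °C: 196·4.18·16.7 = 13682 J.
Of that, 149·2.09·15.9 = 4951.4 J goes to bring the ice to 0 °C, leaving 8730.6 J.
Melting all 149 g of ice would need 149·334 = 49766 J.
That's not enough to melt it all — equilibrium is at 0 °C with ice remaining.
m_melt = 8730.6 / L_f = 26.14 g.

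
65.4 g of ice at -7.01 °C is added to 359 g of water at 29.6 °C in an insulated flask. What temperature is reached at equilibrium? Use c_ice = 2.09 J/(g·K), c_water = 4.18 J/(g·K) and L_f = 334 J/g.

T_f ≈ 12.2 °C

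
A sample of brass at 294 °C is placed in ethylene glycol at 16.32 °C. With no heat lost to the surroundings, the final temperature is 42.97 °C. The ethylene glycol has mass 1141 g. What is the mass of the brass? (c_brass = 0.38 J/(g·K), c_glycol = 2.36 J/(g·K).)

m ≈ 752 g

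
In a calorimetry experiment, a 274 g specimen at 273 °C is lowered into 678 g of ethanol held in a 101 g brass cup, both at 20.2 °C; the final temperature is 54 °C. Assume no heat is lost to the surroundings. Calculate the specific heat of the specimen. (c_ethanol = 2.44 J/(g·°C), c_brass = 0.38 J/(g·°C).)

c ≈ 0.953 J/(g·°C)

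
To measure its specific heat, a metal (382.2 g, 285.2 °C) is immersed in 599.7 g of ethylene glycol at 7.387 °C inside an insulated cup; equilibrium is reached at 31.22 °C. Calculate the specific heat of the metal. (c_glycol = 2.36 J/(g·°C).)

c ≈ 0.347 J/(g·°C)

Heat lost by the metal = heat gained by the glycol:
382.2·c·(285.2 − 31.22) = 599.7·2.36·(31.22 − 7.387)
97071 c = 33731  ⇒  c ≈ 0.3475 J/(g·°C)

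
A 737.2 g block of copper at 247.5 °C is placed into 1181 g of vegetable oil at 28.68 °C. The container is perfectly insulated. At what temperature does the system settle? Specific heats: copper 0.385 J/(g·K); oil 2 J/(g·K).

Heat lost by the copper equals heat gained by the oil:
737.2×0.385×(247.5 − T) = 1181×2×(T − 28.68)
283.82(247.5 − T) = 2362(T − 28.68)
2645.8 T = 137988  ⇒  T ≈ 52.15 °C

T_f ≈ 52.2 °C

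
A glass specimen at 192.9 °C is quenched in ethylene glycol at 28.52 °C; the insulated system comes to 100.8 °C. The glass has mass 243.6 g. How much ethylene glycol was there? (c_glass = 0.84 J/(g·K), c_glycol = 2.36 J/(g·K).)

m ≈ 110 g

Heat gained plus heat lost sum to zero:
243.6×0.84×(100.8 − 192.9) + m×2.36×(100.8 − 28.52) = 0
170.58 m = 18846
m = 18846/170.58 ≈ 110.5 g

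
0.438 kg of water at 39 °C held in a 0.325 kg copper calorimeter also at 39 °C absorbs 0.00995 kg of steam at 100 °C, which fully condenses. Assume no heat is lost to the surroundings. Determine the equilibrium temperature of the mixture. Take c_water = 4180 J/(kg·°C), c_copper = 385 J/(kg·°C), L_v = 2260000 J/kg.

Net heat exchanged in the isolated system is zero:
steam→water at 100 °C releases m L_v = 0.00995×2260000 = 22487; condensate cools 100→T: 0.00995×4180×(T − 100) = 41.59(T − 100); original water: 1830.8(T − 39); cup: 125.12(T − 39)
1997.6 T = 22487 + 4159.1 + 76283 = 102929
T ≈ 51.53 °C (< 100 °C, so full condensation is consistent).

T_f ≈ 51.5 °C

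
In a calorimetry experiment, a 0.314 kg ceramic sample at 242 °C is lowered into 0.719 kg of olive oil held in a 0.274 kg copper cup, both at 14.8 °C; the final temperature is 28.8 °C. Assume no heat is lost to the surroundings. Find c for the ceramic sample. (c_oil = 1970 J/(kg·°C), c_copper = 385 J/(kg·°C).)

Energy conservation, ΣQ = 0:
0.314×c×(28.8 − 242) + 0.719×1970×(28.8 − 14.8) + 0.274×385×(28.8 − 14.8) = 0
-66.94 c = -21307
c = -21307/-66.94 ≈ 318.3 J/(kg·°C)

c ≈ 318 J/(kg·°C)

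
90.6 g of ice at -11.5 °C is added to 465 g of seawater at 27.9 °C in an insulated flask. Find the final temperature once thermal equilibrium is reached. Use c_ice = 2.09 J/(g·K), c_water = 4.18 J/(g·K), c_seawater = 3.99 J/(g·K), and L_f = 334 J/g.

T_f ≈ 8.7 °C

Energy conservation, ΣQ = 0:
warm ice to 0 °C: 90.6·2.09·(0 − (-11.5)) = 2177.6; melt ice: 90.6·334 = 30260; warm the meltwater: 378.71 T; seawater cools: 465·3.99·(T − 27.9) = 1855.4(T − 27.9)
2234.1 T = 51764 − 32438 = 19326
T ≈ 8.65 °C — above 0 °C, consistent with complete melting.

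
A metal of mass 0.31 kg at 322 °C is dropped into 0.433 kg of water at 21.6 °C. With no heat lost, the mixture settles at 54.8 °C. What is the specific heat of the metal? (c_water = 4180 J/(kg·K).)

c ≈ 725 J/(kg·K)

Heat lost by the metal = heat gained by the water:
0.31×c×(322 − 54.8) = 0.433×4180×(54.8 − 21.6)
82.83 c = 60090  ⇒  c ≈ 725.4 J/(kg·K)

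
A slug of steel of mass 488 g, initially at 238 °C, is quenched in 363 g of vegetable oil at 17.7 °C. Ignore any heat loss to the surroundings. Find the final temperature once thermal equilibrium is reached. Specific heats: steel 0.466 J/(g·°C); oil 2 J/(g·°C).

Heat lost by the steel equals heat gained by the oil:
488*0.466*(238 − T) = 363*2*(T − 17.7)
227.41(238 − T) = 726(T − 17.7)
953.41 T = 66973  ⇒  T ≈ 70.25 °C

T_f ≈ 70.2 °C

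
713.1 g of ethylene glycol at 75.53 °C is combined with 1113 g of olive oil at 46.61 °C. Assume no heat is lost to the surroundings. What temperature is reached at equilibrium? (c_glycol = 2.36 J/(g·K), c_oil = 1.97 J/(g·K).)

T_f = Σ m_i c_i T_i / Σ m_i c_i:
T_f = (1682.9*75.53 + 2192.6*46.61) / (1682.9 + 2192.6)
    = 229308 / 3875.5 ≈ 59.17 °C

T_f ≈ 59.2 °C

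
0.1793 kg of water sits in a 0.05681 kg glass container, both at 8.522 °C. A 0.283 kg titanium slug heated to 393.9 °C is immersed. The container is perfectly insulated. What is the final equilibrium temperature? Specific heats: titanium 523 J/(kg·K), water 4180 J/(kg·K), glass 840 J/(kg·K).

T_f ≈ 68.9 °C

Energy conservation, ΣQ = 0:
0.283·523·(T − 393.9) + 0.1793·4180·(T − 8.522) + 0.05681·840·(T − 8.522) = 0
148.01(T − 393.9) + 749.47(T − 8.522) + 47.72(T − 8.522) = 0
945.2 T = 65094
T = 65094/945.2 ≈ 68.87 °C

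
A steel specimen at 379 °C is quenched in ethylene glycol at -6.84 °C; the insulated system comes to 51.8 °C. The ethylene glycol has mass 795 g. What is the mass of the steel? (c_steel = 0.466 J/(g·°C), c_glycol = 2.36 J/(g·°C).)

m ≈ 722 g

Setting the total heat transfer to zero:
m×0.466×(51.8 − 379) + 795×2.36×(51.8 − (-6.84)) = 0
-152.48 m = -110020
m = -110020/-152.48 ≈ 721.6 g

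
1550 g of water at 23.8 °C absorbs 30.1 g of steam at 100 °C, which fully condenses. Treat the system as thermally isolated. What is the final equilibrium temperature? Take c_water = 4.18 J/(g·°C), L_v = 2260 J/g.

T_f ≈ 35.6 °C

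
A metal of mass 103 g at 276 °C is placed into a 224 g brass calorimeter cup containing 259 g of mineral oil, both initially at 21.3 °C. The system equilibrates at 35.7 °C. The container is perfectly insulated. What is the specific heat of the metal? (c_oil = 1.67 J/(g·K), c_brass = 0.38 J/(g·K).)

c ≈ 0.301 J/(g·K)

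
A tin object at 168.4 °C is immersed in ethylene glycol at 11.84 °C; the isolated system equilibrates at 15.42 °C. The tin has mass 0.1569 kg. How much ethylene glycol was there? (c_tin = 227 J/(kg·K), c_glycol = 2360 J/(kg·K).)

m ≈ 0.645 kg

Energy conservation, ΣQ = 0:
0.1569·227·(15.42 − 168.4) + m·2360·(15.42 − 11.84) = 0
8448.8 m = 5448.6
m = 5448.6/8448.8 ≈ 0.6449 kg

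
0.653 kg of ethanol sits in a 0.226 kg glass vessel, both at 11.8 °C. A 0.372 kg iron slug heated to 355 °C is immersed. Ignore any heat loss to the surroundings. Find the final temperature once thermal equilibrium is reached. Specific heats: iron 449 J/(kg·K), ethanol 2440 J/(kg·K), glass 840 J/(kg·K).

T_f ≈ 41.2 °C

Let T be the final temperature. ΣQ_i = 0:
0.372·449·(T − 355) + 0.653·2440·(T − 11.8) + 0.226·840·(T − 11.8) = 0
167.03(T − 355) + 1593.3(T − 11.8) + 189.84(T − 11.8) = 0
1950.2 T = 80336
T ≈ 41.19 °C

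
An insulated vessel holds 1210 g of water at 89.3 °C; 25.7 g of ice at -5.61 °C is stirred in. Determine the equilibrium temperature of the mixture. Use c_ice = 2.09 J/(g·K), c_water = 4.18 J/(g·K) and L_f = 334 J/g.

T_f ≈ 85.7 °C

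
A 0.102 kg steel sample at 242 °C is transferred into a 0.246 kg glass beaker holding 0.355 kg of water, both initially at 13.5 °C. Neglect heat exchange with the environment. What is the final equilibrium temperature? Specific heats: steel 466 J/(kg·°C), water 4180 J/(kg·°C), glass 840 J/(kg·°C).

T_f ≈ 19.7 °C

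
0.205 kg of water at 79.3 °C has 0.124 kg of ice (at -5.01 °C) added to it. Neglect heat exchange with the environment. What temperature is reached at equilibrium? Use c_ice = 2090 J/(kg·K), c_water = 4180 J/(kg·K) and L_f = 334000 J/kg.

Taking heat into each body as positive, Σ m c ΔT = 0:
ice -5.01→0 °C: 0.124×2090×5.01 = 1298.4; melt ice: 0.124×334000 = 41416; meltwater 0→T: 0.124×4180×T = 518.32 T; water: 856.9(T − 79.3)
1375.2 T = 67952 − 42714 = 25238
T ≈ 18.35 °C — above 0 °C, consistent with complete melting.

T_f ≈ 18.4 °C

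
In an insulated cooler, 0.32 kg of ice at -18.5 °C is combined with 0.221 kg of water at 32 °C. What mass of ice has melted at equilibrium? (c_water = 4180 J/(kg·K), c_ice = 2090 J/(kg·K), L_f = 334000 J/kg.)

Water can give up m c ΔT = 0.221·4180·32 = 29561 J before reaching 0 °C.
Warming the ice to 0 °C takes 0.32·2090·18.5 = 12373 J, leaving 17188 J for melting.
To melt every bit of ice: 0.32·334000 = 106880 J.
17188 J < 106880 J, so only part of the ice melts and the system sits at 0 °C.
m_melt = 17188 / L_f = 0.05146 kg.

m_melted ≈ 0.0515 kg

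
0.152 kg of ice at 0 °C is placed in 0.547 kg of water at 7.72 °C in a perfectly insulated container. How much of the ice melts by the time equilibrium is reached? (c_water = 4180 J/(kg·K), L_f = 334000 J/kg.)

m_melted ≈ 0.0528 kg

Water can give up m c ΔT = 0.547×4180×7.72 = 17651 J before reaching 0 °C.
To melt every bit of ice: 0.152×334000 = 50768 J.
17651 J < 50768 J, so only part of the ice melts and the system sits at 0 °C.
Mass melted = 17651/334000 ≈ 0.05285 kg.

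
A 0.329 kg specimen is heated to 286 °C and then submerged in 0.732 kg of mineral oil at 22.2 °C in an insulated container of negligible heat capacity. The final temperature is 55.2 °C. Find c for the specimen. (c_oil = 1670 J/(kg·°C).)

c ≈ 531 J/(kg·°C)

Heat gained plus heat lost sum to zero:
0.329×c×(55.2 − 286) + 0.732×1670×(55.2 − 22.2) = 0
-75.93 c = -40341
c = -40341/-75.93 ≈ 531.3 J/(kg·°C)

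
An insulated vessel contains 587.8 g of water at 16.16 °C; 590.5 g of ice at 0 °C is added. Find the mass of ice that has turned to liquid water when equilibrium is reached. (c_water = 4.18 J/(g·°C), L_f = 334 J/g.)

m_melted ≈ 119 g

Water can give up m c ΔT = 587.8·4.18·16.16 = 39705 J before reaching 0 °C.
To melt every bit of ice: 590.5·334 = 197227 J.
Since 39705 < 197227 J, not all the ice melts; equilibrium is at 0 °C.
Mass melted = 39705/334 ≈ 118.9 g.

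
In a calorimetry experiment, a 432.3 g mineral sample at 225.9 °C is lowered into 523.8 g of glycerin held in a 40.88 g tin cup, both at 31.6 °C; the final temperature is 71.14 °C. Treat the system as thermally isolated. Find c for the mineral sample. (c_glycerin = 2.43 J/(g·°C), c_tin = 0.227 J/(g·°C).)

Conservation of energy gives ΣQ = 0:
432.3×c×(71.14 − 225.9) + 523.8×2.43×(71.14 − 31.6) + 40.88×0.227×(71.14 − 31.6) = 0
-66903 c = -50695
c = -50695/-66903 ≈ 0.7577 J/(g·°C)

c ≈ 0.758 J/(g·°C)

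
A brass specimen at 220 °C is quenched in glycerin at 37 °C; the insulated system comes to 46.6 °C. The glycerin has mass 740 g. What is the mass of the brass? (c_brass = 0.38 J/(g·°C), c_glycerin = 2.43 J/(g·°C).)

m ≈ 262 g

Heat lost by the brass = heat gained by the glycerin:
m·0.38·(220 − 46.6) = 740·2.43·(46.6 − 37)
65.89 m = 17263  ⇒  m ≈ 262 g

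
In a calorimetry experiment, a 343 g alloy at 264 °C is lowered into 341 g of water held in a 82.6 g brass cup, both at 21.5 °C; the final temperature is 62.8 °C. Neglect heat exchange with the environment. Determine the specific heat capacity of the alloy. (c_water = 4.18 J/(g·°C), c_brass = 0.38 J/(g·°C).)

Energy conservation, ΣQ = 0:
343·c·(62.8 − 264) + 341·4.18·(62.8 − 21.5) + 82.6·0.38·(62.8 − 21.5) = 0
-69012 c = -60165
c = -60165/-69012 ≈ 0.8718 J/(g·°C)

c ≈ 0.872 J/(g·°C)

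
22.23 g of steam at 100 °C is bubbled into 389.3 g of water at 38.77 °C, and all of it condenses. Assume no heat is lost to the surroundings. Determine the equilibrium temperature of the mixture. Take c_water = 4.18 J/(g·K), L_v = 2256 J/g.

T_f ≈ 71.2 °C

Sum of m c ΔT and latent-heat terms is zero:
steam→water at 100 °C releases m L_v = 22.23×2256 = 50151; condensed water 100 °C→T: 92.92(T − 100); original water: 1627.3(T − 38.77)
1720.2 T = 50151 + 9292.1 + 63089 = 122532
T ≈ 71.23 °C, under the boiling point, so the assumption holds.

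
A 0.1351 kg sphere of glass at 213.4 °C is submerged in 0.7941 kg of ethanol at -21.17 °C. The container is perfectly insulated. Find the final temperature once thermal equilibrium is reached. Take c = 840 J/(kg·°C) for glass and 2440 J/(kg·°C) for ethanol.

Net heat exchanged in the isolated system is zero:
0.1351*840*(T − 213.4) + 0.7941*2440*(T − (-21.17)) = 0
(113.48 + 1937.6) T = 113.48*213.4 + 1937.6*(-21.17)
T = -16802/2051.1 ≈ -8.19 °C

T_f ≈ -8.2 °C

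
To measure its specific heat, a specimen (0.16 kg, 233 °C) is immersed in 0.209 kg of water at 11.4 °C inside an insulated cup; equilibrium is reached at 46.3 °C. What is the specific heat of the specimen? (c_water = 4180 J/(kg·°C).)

Let T be the final temperature. ΣQ_i = 0:
0.16×c×(46.3 − 233) + 0.209×4180×(46.3 − 11.4) = 0
-29.87 c = -30489
c = -30489/-29.87 ≈ 1021 J/(kg·°C)

c ≈ 1020 J/(kg·°C)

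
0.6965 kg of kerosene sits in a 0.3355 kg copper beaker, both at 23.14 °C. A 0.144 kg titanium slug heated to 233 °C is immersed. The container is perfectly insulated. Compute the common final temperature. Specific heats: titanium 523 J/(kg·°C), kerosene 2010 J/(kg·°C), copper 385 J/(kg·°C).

T_f ≈ 33.0 °C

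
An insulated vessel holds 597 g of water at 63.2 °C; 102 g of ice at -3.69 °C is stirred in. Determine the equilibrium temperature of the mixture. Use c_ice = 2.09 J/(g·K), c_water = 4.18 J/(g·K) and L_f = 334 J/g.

T_f ≈ 42.0 °C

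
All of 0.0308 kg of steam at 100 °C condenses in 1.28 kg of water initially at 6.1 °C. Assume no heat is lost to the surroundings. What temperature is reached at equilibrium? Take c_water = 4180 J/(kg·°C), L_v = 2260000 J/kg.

T_f ≈ 21.0 °C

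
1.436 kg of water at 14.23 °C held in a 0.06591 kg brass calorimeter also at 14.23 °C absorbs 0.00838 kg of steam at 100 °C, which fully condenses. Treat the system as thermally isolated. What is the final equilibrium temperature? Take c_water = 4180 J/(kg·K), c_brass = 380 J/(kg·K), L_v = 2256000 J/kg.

T_f ≈ 17.8 °C

Setting the total heat transfer to zero:
condense steam: −0.00838×2256000 = −18905
  condensed water 100 °C→T: 35.03(T − 100)
  water warms: 1.436×4180×(T − 14.23) = 6002.5(T − 14.23)
  cup: 25.05(T − 14.23)
6062.6 T = 18905 + 3502.8 + 85772 = 108180
T ≈ 17.84 °C — below 100 °C, confirming all the steam condensed.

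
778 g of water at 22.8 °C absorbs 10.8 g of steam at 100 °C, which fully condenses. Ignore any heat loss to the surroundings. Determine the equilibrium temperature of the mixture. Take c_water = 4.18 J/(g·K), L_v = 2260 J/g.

T_f ≈ 31.3 °C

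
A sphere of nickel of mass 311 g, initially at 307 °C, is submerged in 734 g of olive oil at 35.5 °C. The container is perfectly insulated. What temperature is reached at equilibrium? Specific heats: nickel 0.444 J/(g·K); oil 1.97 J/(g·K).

T_f ≈ 59.2 °C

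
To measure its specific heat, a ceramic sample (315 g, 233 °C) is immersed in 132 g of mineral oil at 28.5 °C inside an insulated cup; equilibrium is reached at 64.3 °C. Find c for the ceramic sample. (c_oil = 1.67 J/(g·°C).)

c ≈ 0.149 J/(g·°C)

Heat gained plus heat lost sum to zero:
315·c·(64.3 − 233) + 132·1.67·(64.3 − 28.5) = 0
-53140 c = -7891.8
c = -7891.8/-53140 ≈ 0.1485 J/(g·°C)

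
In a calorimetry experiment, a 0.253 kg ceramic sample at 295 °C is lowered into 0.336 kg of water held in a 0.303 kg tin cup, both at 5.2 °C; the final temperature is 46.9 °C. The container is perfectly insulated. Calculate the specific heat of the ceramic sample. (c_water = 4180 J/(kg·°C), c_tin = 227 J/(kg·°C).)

Heat gained plus heat lost sum to zero:
0.253·c·(46.9 − 295) + 0.336·4180·(46.9 − 5.2) + 0.303·227·(46.9 − 5.2) = 0
-62.77 c = -61435
c = -61435/-62.77 ≈ 978.7 J/(kg·°C)

c ≈ 979 J/(kg·°C)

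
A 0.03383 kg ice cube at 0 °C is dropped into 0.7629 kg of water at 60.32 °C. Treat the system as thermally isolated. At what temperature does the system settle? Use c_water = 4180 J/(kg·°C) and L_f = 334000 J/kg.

Energy conservation, ΣQ = 0:
latent heat to melt: 0.03383·334000 = 11299; meltwater 0→T: 0.03383·4180·T = 141.41 T; water cools: 0.7629·4180·(T − 60.32) = 3188.9(T − 60.32)
3330.3 T = 192356 − 11299 = 181057
T ≈ 54.37 °C. Since T > 0 °C, the all-ice-melts assumption holds.

T_f ≈ 54.4 °C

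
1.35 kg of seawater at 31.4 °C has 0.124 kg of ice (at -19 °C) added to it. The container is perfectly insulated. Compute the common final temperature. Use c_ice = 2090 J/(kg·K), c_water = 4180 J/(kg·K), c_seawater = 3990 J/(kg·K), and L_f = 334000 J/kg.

Conservation of energy gives ΣQ = 0:
ice -19→0 °C: 0.124·2090·19 = 4924; latent heat to melt: 0.124·334000 = 41416; meltwater 0→T: 0.124·4180·T = 518.32 T; seawater cools: 1.35·3990·(T − 31.4) = 5386.5(T − 31.4)
5904.8 T = 169136 − 46340 = 122796
T ≈ 20.80 °C. Since T > 0 °C, the all-ice-melts assumption holds.

T_f ≈ 20.8 °C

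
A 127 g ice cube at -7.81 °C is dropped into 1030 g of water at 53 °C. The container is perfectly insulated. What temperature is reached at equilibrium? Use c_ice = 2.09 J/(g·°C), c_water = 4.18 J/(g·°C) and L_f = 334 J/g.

T_f ≈ 38.0 °C

Conservation of energy gives ΣQ = 0:
ice -7.81→0 °C: 127·2.09·7.81 = 2073
  melt ice: 127·334 = 42418
  meltwater 0→T: 127·4.18·T = 530.86 T
  water: 4305.4(T − 53)
4836.3 T = 228186 − 44491 = 183695
T ≈ 37.98 °C (positive, so assuming full melt was valid).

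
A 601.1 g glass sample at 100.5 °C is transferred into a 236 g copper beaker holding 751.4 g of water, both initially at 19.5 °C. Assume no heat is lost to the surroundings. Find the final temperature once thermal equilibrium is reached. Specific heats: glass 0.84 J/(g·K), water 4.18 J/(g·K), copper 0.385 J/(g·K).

T_f ≈ 30.4 °C

T_f is the heat-capacity-weighted average of the initial temperatures:
T_f = (504.92·100.5 + 3140.9·19.5 + 90.86·19.5) / (504.92 + 3140.9 + 90.86)
    = 113763 / 3736.6 ≈ 30.45 °C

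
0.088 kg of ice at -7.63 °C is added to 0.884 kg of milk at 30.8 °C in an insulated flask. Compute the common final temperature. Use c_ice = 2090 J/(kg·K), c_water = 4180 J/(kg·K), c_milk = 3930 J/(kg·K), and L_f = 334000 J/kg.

T_f ≈ 19.8 °C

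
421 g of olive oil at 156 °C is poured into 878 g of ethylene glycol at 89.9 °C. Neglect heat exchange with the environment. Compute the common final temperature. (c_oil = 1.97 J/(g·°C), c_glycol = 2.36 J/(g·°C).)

T_f is the heat-capacity-weighted average of the initial temperatures:
T_f = (829.37*156 + 2072.1*89.9) / (829.37 + 2072.1)
    = 315662 / 2901.4 ≈ 108.79 °C

T_f ≈ 108.8 °C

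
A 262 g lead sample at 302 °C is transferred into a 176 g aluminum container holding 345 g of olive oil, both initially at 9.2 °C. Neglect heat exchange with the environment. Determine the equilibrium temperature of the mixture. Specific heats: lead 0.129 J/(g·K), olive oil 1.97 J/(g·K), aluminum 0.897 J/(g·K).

Conservation of energy gives ΣQ = 0:
262×0.129×(T − 302) + 345×1.97×(T − 9.2) + 176×0.897×(T − 9.2) = 0
33.8(T − 302) + 679.65(T − 9.2) + 157.87(T − 9.2) = 0
871.32 T = 17912
T ≈ 20.56 °C

T_f ≈ 20.6 °C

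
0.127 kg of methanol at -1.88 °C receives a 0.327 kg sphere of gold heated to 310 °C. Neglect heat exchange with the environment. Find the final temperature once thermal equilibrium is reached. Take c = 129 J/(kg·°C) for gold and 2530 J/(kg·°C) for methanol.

T_f ≈ 34.3 °C

Let T be the final temperature. ΣQ_i = 0:
0.327×129×(T − 310) + 0.127×2530×(T − (-1.88)) = 0
363.49 T = 12473
T ≈ 34.31 °C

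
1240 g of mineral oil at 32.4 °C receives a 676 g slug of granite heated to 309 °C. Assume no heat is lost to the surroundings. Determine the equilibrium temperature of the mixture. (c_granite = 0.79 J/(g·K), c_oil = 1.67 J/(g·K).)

T_f ≈ 89.1 °C

Heat lost by the granite equals heat gained by the oil:
676*0.79*(309 − T) = 1240*1.67*(T − 32.4)
534.04(309 − T) = 2070.8(T − 32.4)
2604.8 T = 232112  ⇒  T ≈ 89.11 °C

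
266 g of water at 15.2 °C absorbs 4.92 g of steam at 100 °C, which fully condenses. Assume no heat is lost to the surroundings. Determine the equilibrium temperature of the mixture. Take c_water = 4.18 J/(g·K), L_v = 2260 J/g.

Conservation of energy gives ΣQ = 0:
latent heat released on condensation: 4.92×2260 = 11119; condensate cools 100→T: 4.92×4.18×(T − 100) = 20.57(T − 100); water warms: 266×4.18×(T − 15.2) = 1111.9(T − 15.2)
1132.4 T = 11119 + 2056.6 + 16901 = 30076
T ≈ 26.56 °C (< 100 °C, so full condensation is consistent).

T_f ≈ 26.6 °C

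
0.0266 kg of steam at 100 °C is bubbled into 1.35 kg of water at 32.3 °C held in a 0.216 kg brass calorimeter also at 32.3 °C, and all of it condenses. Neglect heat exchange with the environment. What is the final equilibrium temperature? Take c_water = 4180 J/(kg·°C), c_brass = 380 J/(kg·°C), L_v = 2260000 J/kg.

Sum of m c ΔT and latent-heat terms is zero:
steam→water at 100 °C releases m L_v = 0.0266×2260000 = 60116; condensate cools 100→T: 0.0266×4180×(T − 100) = 111.19(T − 100); original water: 5643(T − 32.3); cup: 82.08(T − 32.3)
5836.3 T = 60116 + 11119 + 184920 = 256155
T ≈ 43.89 °C (< 100 °C, so full condensation is consistent).

T_f ≈ 43.9 °C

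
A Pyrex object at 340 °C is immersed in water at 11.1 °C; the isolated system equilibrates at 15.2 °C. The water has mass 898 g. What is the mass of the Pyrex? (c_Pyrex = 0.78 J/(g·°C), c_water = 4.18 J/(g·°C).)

m ≈ 60.7 g

Let T be the final temperature. ΣQ_i = 0:
m·0.78·(15.2 − 340) + 898·4.18·(15.2 − 11.1) = 0
-253.34 m = -15390
m = -15390/-253.34 ≈ 60.75 g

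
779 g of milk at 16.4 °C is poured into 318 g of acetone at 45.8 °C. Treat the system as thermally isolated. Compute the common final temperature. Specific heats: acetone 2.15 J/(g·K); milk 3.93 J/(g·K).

T_f ≈ 21.8 °C

With ΣQ=0 the equilibrium temperature is the m·c-weighted mean:
T_f = (683.7×45.8 + 3061.5×16.4) / (683.7 + 3061.5)
    = 81522 / 3745.2 ≈ 21.77 °C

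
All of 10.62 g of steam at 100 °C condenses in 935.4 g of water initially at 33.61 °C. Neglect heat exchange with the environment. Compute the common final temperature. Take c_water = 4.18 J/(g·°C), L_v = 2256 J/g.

T_f ≈ 40.4 °C

Heat gained plus heat lost sum to zero:
condense steam: −10.62×2256 = −23959; condensate cools 100→T: 10.62×4.18×(T − 100) = 44.39(T − 100); water warms: 935.4×4.18×(T − 33.61) = 3910(T − 33.61)
3954.4 T = 23959 + 4439.2 + 131414 = 159812
T ≈ 40.41 °C — below 100 °C, confirming all the steam condensed.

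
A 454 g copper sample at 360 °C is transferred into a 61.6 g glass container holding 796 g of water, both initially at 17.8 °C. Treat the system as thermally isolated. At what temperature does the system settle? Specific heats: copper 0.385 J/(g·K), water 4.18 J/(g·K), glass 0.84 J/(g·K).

T_f = Σ m_i c_i T_i / Σ m_i c_i:
T_f = (174.79*360 + 3327.3*17.8 + 51.74*17.8) / (174.79 + 3327.3 + 51.74)
    = 123071 / 3553.8 ≈ 34.63 °C

T_f ≈ 34.6 °C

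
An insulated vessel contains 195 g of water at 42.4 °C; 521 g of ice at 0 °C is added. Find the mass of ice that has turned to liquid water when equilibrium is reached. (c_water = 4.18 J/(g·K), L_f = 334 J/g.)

Cooling the water to 0 °C releases 195×4.18×42.4 = 34560 J.
Melting all 521 g of ice would need 521×334 = 174014 J.
Since 34560 < 174014 J, not all the ice melts; equilibrium is at 0 °C.
m_melt = 34560 / L_f = 103.5 g.

m_melted ≈ 103 g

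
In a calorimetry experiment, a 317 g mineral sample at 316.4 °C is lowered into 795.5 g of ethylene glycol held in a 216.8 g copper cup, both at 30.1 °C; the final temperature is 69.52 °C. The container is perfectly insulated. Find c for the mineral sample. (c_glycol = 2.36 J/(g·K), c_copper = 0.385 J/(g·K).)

c ≈ 0.988 J/(g·K)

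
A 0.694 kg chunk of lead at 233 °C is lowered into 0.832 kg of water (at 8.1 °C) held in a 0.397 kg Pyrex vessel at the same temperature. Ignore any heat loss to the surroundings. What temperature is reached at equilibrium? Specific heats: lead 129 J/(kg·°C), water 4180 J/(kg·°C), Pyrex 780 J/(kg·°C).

T_f ≈ 13.3 °C

Setting the total heat transfer to zero:
0.694*129*(T − 233) + 0.832*4180*(T − 8.1) + 0.397*780*(T − 8.1) = 0
(89.53 + 3477.8 + 309.66) T = 89.53*233 + 3477.8*8.1 + 309.66*8.1
T = 51538 / 3876.9 = 13.3 °C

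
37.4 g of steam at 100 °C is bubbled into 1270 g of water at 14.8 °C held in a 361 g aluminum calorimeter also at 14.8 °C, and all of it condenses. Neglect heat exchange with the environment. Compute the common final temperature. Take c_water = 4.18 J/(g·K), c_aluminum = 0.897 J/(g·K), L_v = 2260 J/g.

Energy conservation, ΣQ = 0:
latent heat released on condensation: 37.4×2260 = 84524
  condensate cools 100→T: 37.4×4.18×(T − 100) = 156.33(T − 100)
  water warms: 1270×4.18×(T − 14.8) = 5308.6(T − 14.8)
  cup: 323.82(T − 14.8)
5788.7 T = 84524 + 15633 + 83360 = 183517
T ≈ 31.70 °C (< 100 °C, so full condensation is consistent).

T_f ≈ 31.7 °C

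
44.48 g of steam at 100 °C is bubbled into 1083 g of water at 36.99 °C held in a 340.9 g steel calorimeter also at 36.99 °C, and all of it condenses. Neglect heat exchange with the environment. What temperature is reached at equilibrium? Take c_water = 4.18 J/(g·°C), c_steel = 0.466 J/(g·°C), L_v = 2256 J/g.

T_f ≈ 60.0 °C

Heat gained plus heat lost sum to zero:
steam→water at 100 °C releases m L_v = 44.48·2256 = 100347; condensed water 100 °C→T: 185.93(T − 100); original water: 4526.9(T − 36.99); cup: 158.86(T − 36.99)
4871.7 T = 100347 + 18593 + 173328 = 292267
T ≈ 59.99 °C, under the boiling point, so the assumption holds.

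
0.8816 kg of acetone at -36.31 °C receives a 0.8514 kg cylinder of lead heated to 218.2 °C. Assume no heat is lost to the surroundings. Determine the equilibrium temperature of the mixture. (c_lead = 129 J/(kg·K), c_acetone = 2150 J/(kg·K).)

T_f ≈ -22.4 °C

Conservation of energy gives ΣQ = 0:
0.8514·129·(T − 218.2) + 0.8816·2150·(T − (-36.31)) = 0
109.83(T − 218.2) + 1895.4(T − (-36.31)) = 0
2005.3 T = -44858
T = -44858 / 2005.3 = -22.4 °C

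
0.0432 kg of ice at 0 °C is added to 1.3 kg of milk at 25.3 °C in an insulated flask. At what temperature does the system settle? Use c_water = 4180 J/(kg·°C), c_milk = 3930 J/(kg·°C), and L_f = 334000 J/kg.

T_f ≈ 21.7 °C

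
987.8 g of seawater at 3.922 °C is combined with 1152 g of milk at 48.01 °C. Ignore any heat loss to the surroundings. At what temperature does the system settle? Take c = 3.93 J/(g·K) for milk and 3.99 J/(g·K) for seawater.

Net heat exchanged in the isolated system is zero:
1152*3.93*(T − 48.01) + 987.8*3.99*(T − 3.922) = 0
8468.7 T = 232816
T ≈ 27.49 °C

T_f ≈ 27.5 °C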